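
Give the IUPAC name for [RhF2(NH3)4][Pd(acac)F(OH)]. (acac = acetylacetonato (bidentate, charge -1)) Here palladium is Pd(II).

Both ions are complex: the cation is named first with the plain metal name, the anion second with the -ate form; each ion's ligands are alphabetised independently.
Pd is given as +2; the anion's ligand charges sum to -3, so the complex anion is 1−.
A 1:1 salt means the cation carries the equal and opposite charge, 1+.
Cation: ligand charges sum to -2; for the ion to be 1+, Rh = +3.

tetraamminedifluororhodium(III) (acetylacetonato)fluorohydroxopalladate(II)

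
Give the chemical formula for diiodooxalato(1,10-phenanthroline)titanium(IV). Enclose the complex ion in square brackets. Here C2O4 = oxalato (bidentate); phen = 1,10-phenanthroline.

[Ti(C2O4)I2(phen)]

Ligands: 2 iodo (I, -1), 1 oxalato (C2O4, -2), 1 1,10-phenanthroline (phen, neutral). Ligand charge sum = -4.
With Ti in oxidation state +4, the complex ion is [Ti...].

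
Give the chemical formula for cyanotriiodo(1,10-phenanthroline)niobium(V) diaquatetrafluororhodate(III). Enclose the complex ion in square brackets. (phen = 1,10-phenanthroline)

[Nb(CN)I3(phen)][RhF4(H2O)2]

Cation [Nb…]: ligand charges -4, Nb(V) ⇒ ion charge 1+.
Anion [Rh…]: ligand charges -4, Rh(III) ⇒ ion charge 1−.
One 1+ cation balances one 1− anion.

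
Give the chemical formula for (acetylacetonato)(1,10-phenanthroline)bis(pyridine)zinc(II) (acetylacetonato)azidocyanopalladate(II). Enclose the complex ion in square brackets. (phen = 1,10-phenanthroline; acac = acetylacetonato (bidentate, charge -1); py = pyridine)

[Zn(acac)(phen)(py)2][Pd(acac)(CN)(N3)]

Cation [Zn…]: ligand charges -1, Zn(II) ⇒ ion charge 1+.
Anion [Pd…]: ligand charges -3, Pd(II) ⇒ ion charge 1−.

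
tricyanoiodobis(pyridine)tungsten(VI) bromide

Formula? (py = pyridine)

Ligands: 2 pyridine (py, neutral), 3 cyano (CN, -1), 1 iodo (I, -1). Ligand charge sum = -4.
With W in oxidation state +6, the complex ion is [W...]^2+.
Charge balance with bromide (-1) requires 1 complex ion per 2 bromide.

[W(CN)3I(py)2]Br2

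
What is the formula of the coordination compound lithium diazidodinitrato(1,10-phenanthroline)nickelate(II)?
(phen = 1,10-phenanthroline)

Ligands: 2 azido (N3, -1), 1 1,10-phenanthroline (phen, neutral), 2 nitrato (NO3, -1). Ligand charge sum = -4.
Charge balance with lithium (+1) requires 1 complex ion per 2 lithium.

Li2[Ni(N3)2(NO3)2(phen)]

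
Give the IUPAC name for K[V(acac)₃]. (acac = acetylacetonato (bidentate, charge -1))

The 1 potassium counter-ion carries a total charge of +1, so each complex ion is 1−.
Ligand charges: 3×acetylacetonato (-1 each); total -3. So V + (-3) = 1−, giving V = +2.
The complex ion is anionic, so vanadium takes the -ate form vanadate(II).

potassium tris(acetylacetonato)vanadate(II)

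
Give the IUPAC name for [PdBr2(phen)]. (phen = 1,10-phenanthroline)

There is no counter-ion, so the complex is neutral overall.
Ligand charges: 1×1,10-phenanthroline (neutral), 2×bromo (-1 each); total -2. So Pd + (-2) = 0, giving Pd = +2.
Ligands are named alphabetically: bromo before phenanthroline.

dibromo(1,10-phenanthroline)palladium(II)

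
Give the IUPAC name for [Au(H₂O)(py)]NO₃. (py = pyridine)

aqua(pyridine)gold(I) nitrate

The 1 nitrate counter-ion carries a total charge of -1, so each complex ion is 1+.
Ligand charges: 1×aqua (neutral), 1×pyridine (neutral); total 0. So Au + (0) = 1+, giving Au = +1.
Ligands are named alphabetically: aqua before pyridine.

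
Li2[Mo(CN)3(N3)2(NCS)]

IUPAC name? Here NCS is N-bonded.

The 2 lithium counter-ions carry a total charge of +2, so each complex ion is 2−.
Ligand charges: 1×isothiocyanato (-1 each), 3×cyano (-1 each), 2×azido (-1 each); total -6. So Mo + (-6) = 2−, giving Mo = +4.
The complex ion is anionic, so molybdenum takes the -ate form molybdate(IV).

lithium diazidotricyanoisothiocyanatomolybdate(IV)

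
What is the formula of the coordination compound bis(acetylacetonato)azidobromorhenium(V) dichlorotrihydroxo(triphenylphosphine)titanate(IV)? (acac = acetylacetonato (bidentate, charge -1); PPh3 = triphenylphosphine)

[Re(acac)2Br(N3)][TiCl2(OH)3(PPh3)]

Cation [Re…]: ligand charges -4, Re(V) ⇒ ion charge 1+.
Anion [Ti…]: ligand charges -5, Ti(IV) ⇒ ion charge 1−.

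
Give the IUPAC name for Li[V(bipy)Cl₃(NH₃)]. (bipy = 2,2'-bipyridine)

The 1 lithium counter-ion carries a total charge of +1, so each complex ion is 1−.
Ligand charges: 1×ammine (neutral), 3×chloro (-1 each), 1×2,2'-bipyridine (neutral); total -3. So V + (-3) = 1−, giving V = +2.
The complex ion is anionic, so vanadium takes the -ate form vanadate(II).

lithium ammine(2,2'-bipyridine)trichlorovanadate(II)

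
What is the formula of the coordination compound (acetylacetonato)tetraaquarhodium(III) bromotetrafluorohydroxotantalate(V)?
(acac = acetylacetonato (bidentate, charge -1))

Cation [Rh…]: ligand charges -1, Rh(III) ⇒ ion charge 2+.
Anion [Ta…]: ligand charges -6, Ta(V) ⇒ ion charge 1−.
One 2+ cation requires 2 of the 1− anion.

[Rh(acac)(H2O)4][TaBrF4(OH)]2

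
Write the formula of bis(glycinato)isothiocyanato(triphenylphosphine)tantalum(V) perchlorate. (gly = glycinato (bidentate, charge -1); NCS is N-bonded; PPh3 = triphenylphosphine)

Ligands: 2 glycinato (gly, -1), 1 isothiocyanato (NCS, -1), 1 triphenylphosphine (PPh3, neutral). Ligand charge sum = -3.
With Ta in oxidation state +5, the complex ion is [Ta...]^2+.
Charge balance with perchlorate (-1) requires 1 complex ion per 2 perchlorate.

[Ta(gly)2(NCS)(PPh3)](ClO4)2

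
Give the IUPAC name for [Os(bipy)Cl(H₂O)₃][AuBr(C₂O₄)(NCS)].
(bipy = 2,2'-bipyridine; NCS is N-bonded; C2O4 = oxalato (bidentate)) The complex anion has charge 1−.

triaqua(2,2'-bipyridine)chloroosmium(II) bromoisothiocyanatooxalatoaurate(III)

Both ions are complex: the cation is named first with the plain metal name, the anion second with the -ate form; each ion's ligands are alphabetised independently.
The complex anion is given as 1−; its ligand charges sum to -4, so Au = +3.
A 1:1 salt means the cation carries the equal and opposite charge, 1+.
Cation: ligand charges sum to -1; for the ion to be 1+, Os = +2.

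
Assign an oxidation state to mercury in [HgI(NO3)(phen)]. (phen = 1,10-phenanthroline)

No counter-ion: the bracketed complex is neutral.
Ligand charges: 1×I = -1; 1×NO3 = -1; 1×phen neutral; sum -2.
Hg + (-2) = 0 ⇒ Hg is +2.

+2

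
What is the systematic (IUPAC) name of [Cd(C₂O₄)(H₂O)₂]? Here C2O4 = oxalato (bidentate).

There is no counter-ion, so the complex is neutral overall.
Ligand charges: 2×aqua (neutral), 1×oxalato (-2 each); total -2. So Cd + (-2) = 0, giving Cd = +2.
Ligands are named alphabetically: aqua before oxalato.

diaquaoxalatocadmium(II)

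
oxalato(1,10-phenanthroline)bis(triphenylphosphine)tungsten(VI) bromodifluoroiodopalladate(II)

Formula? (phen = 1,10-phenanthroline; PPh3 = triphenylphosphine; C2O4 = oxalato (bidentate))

Cation [W…]: ligand charges -2, W(VI) ⇒ ion charge 4+.
Anion [Pd…]: ligand charges -4, Pd(II) ⇒ ion charge 2−.

[W(C2O4)(phen)(PPh3)2][PdBrF2I]2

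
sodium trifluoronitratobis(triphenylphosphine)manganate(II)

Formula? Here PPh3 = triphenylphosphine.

Ligands: 3 fluoro (F, -1), 1 nitrato (NO3, -1), 2 triphenylphosphine (PPh3, neutral). Ligand charge sum = -4.
With Mn in oxidation state +2, the complex ion is [Mn...]^2−.
Charge balance with sodium (+1) requires 1 complex ion per 2 sodium.

Na2[MnF3(NO3)(PPh3)2]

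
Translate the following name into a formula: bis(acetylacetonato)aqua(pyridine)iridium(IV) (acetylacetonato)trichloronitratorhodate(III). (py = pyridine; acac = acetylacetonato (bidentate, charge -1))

[Ir(acac)2(H2O)(py)][Rh(acac)Cl3(NO3)]

Cation [Ir…]: ligand charges -2, Ir(IV) ⇒ ion charge 2+.
Anion [Rh…]: ligand charges -5, Rh(III) ⇒ ion charge 2−.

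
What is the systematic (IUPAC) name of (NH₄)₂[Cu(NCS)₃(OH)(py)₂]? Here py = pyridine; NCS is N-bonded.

ammonium hydroxotriisothiocyanatobis(pyridine)cuprate(II)

The 2 ammonium counter-ions carry a total charge of +2, so each complex ion is 2−.
Ligand charges: 2×pyridine (neutral), 1×hydroxo (-1 each), 3×isothiocyanato (-1 each); total -4. So Cu + (-4) = 2−, giving Cu = +2.
The complex ion is anionic, so copper takes the -ate form cuprate(II).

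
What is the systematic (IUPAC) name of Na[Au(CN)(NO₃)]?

The 1 sodium counter-ion carries a total charge of +1, so each complex ion is 1−.
Ligand charges: 1×nitrato (-1 each), 1×cyano (-1 each); total -2. So Au + (-2) = 1−, giving Au = +1.
The complex ion is anionic, so gold takes the -ate form aurate(I).

sodium cyanonitratoaurate(I)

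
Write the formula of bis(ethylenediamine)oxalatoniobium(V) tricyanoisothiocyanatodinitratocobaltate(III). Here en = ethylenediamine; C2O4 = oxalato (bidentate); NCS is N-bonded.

Cation [Nb…]: ligand charges -2, Nb(V) ⇒ ion charge 3+.
Anion [Co…]: ligand charges -6, Co(III) ⇒ ion charge 3−.
One 3+ cation balances one 3− anion.

[Nb(C2O4)(en)2][Co(CN)3(NCS)(NO3)2]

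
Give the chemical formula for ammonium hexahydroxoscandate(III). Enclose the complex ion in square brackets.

(NH4)3[Sc(OH)6]

Ligands: 6 hydroxo (OH, -1). Ligand charge sum = -6.
Charge balance with ammonium (+1) requires 1 complex ion per 3 ammonium.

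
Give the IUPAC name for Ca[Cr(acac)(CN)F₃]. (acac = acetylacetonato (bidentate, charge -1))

calcium (acetylacetonato)cyanotrifluorochromate(III)

The 1 calcium counter-ion carries a total charge of +2, so each complex ion is 2−.
Ligand charges: 3×fluoro (-1 each), 1×acetylacetonato (-1 each), 1×cyano (-1 each); total -5. So Cr + (-5) = 2−, giving Cr = +3.
Ligands are named alphabetically: acetylacetonato before cyano before fluoro.
The complex ion is anionic, so chromium takes the -ate form chromate(III).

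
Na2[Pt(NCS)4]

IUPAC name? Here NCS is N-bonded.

sodium tetraisothiocyanatoplatinate(II)

The 2 sodium counter-ions carry a total charge of +2, so each complex ion is 2−.
Ligand charges: 4×isothiocyanato (-1 each); total -4. So Pt + (-4) = 2−, giving Pt = +2.
The complex ion is anionic, so platinum takes the -ate form platinate(II).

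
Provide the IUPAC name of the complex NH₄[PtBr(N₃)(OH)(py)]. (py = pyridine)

The 1 ammonium counter-ion carries a total charge of +1, so each complex ion is 1−.
Ligand charges: 1×pyridine (neutral), 1×azido (-1 each), 1×bromo (-1 each), 1×hydroxo (-1 each); total -3. So Pt + (-3) = 1−, giving Pt = +2.
The complex ion is anionic, so platinum takes the -ate form platinate(II).

ammonium azidobromohydroxo(pyridine)platinate(II)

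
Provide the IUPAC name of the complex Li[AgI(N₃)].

lithium azidoiodoargentate(I)

The 1 lithium counter-ion carries a total charge of +1, so each complex ion is 1−.
Ligand charges: 1×iodo (-1 each), 1×azido (-1 each); total -2. So Ag + (-2) = 1−, giving Ag = +1.
Ligands are named alphabetically: azido before iodo.
The complex ion is anionic, so silver takes the -ate form argentate(I).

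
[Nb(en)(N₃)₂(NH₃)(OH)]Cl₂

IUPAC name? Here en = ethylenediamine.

The 2 chloride counter-ions carry a total charge of -2, so each complex ion is 2+.
Ligand charges: 1×ammine (neutral), 1×hydroxo (-1 each), 2×azido (-1 each), 1×ethylenediamine (neutral); total -3. So Nb + (-3) = 2+, giving Nb = +5.
Ligands are named alphabetically: ammine before azido before ethylenediamine before hydroxo.

amminediazido(ethylenediamine)hydroxoniobium(V) chloride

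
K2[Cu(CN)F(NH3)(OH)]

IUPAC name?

The 2 potassium counter-ions carry a total charge of +2, so each complex ion is 2−.
Ligand charges: 1×hydroxo (-1 each), 1×fluoro (-1 each), 1×ammine (neutral), 1×cyano (-1 each); total -3. So Cu + (-3) = 2−, giving Cu = +1.
The complex ion is anionic, so copper takes the -ate form cuprate(I).

potassium amminecyanofluorohydroxocuprate(I)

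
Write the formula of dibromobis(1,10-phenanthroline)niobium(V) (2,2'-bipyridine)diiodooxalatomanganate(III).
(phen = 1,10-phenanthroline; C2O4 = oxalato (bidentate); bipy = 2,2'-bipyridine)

Cation [Nb…]: ligand charges -2, Nb(V) ⇒ ion charge 3+.
Anion [Mn…]: ligand charges -4, Mn(III) ⇒ ion charge 1−.

[NbBr2(phen)2][Mn(bipy)(C2O4)I2]3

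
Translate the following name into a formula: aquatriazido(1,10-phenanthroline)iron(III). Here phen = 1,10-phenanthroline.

[Fe(H2O)(N3)3(phen)]

Ligands: 3 azido (N3, -1), 1 aqua (H2O, neutral), 1 1,10-phenanthroline (phen, neutral). Ligand charge sum = -3.
With Fe in oxidation state +3, the complex ion is [Fe...].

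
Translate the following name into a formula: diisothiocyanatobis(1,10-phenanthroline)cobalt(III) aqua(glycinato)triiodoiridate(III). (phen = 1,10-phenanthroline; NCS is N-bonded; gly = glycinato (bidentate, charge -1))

Cation [Co…]: ligand charges -2, Co(III) ⇒ ion charge 1+.
Anion [Ir…]: ligand charges -4, Ir(III) ⇒ ion charge 1−.
One 1+ cation balances one 1− anion.

[Co(NCS)2(phen)2][Ir(gly)(H2O)I3]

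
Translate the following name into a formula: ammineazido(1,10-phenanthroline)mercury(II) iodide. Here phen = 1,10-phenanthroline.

Ligands: 1 azido (N3, -1), 1 1,10-phenanthroline (phen, neutral), 1 ammine (NH3, neutral). Ligand charge sum = -1.
With Hg in oxidation state +2, the complex ion is [Hg...]^1+.
Charge balance with iodide (-1) requires 1 complex ion per 1 iodide.

[Hg(N3)(NH3)(phen)]I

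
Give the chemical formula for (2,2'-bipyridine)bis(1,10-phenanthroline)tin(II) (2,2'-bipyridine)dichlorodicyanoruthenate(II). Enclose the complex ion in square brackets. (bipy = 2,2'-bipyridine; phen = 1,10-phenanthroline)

[Sn(bipy)(phen)2][Ru(bipy)Cl2(CN)2]

Cation [Sn…]: ligand charges 0, Sn(II) ⇒ ion charge 2+.
Anion [Ru…]: ligand charges -4, Ru(II) ⇒ ion charge 2−.
One 2+ cation balances one 2− anion.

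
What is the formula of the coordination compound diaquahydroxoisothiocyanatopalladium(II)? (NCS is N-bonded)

Ligands: 2 aqua (H2O, neutral), 1 isothiocyanato (NCS, -1), 1 hydroxo (OH, -1). Ligand charge sum = -2.
With Pd in oxidation state +2, the complex ion is [Pd...].

[Pd(H2O)2(NCS)(OH)]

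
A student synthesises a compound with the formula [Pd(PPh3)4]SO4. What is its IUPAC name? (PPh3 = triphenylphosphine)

The 1 sulfate counter-ion carries a total charge of -2, so each complex ion is 2+.
Ligand charges: 4×triphenylphosphine (neutral); total 0. So Pd + (0) = 2+, giving Pd = +2.

tetrakis(triphenylphosphine)palladium(II) sulfate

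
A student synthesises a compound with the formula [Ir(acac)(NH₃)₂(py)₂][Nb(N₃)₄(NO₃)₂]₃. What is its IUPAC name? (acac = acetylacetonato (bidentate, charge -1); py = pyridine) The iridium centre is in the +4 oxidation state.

Both ions are complex: the cation is named first with the plain metal name, the anion second with the -ate form; each ion's ligands are alphabetised independently.
Ir is given as +4; the cation's ligand charges sum to -1, so the complex cation is 3+.
With 3 anions per cation, each anion must be 3/3 = 1−.
Anion: ligand charges sum to -6; for the ion to be 1−, Nb = +5.

(acetylacetonato)diamminebis(pyridine)iridium(IV) tetraazidodinitratoniobate(V)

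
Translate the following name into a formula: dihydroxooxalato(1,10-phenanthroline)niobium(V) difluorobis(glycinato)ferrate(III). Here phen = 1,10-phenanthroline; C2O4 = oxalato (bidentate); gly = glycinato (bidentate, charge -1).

Cation [Nb…]: ligand charges -4, Nb(V) ⇒ ion charge 1+.
Anion [Fe…]: ligand charges -4, Fe(III) ⇒ ion charge 1−.
One 1+ cation balances one 1− anion.

[Nb(C2O4)(OH)2(phen)][FeF2(gly)2]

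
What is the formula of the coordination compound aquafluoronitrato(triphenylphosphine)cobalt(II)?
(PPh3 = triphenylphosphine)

[CoF(H2O)(NO3)(PPh3)]

Ligands: 1 fluoro (F, -1), 1 aqua (H2O, neutral), 1 triphenylphosphine (PPh3, neutral), 1 nitrato (NO3, -1). Ligand charge sum = -2.
With Co in oxidation state +2, the complex ion is [Co...].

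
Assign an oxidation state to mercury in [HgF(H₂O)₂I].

No counter-ion: the bracketed complex is neutral.
Ligand charges: 2×H2O neutral; 1×F = -1; 1×I = -1; sum -2.
Hg + (-2) = 0 ⇒ Hg is +2.

+2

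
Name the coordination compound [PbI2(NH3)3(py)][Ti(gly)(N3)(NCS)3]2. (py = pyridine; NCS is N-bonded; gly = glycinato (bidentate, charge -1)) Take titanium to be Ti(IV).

triamminediiodo(pyridine)lead(IV) azido(glycinato)triisothiocyanatotitanate(IV)

Both ions are complex: the cation is named first with the plain metal name, the anion second with the -ate form; each ion's ligands are alphabetised independently.
Ti is given as +4; the anion's ligand charges sum to -5, so the complex anion is 1−.
With 2 anions per cation, the cation must be 2×1 = 2+.
Cation: ligand charges sum to -2; for the ion to be 2+, Pb = +4.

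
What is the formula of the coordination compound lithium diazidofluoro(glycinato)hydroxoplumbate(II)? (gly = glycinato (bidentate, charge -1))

Li3[PbF(gly)(N3)2(OH)]

Ligands: 1 fluoro (F, -1), 2 azido (N3, -1), 1 hydroxo (OH, -1), 1 glycinato (gly, -1). Ligand charge sum = -5.
Charge balance with lithium (+1) requires 1 complex ion per 3 lithium.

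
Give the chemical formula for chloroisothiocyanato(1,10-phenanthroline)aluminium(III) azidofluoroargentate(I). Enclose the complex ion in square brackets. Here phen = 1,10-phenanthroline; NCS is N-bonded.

Cation [Al…]: ligand charges -2, Al(III) ⇒ ion charge 1+.
Anion [Ag…]: ligand charges -2, Ag(I) ⇒ ion charge 1−.
One 1+ cation balances one 1− anion.

[AlCl(NCS)(phen)][AgF(N3)]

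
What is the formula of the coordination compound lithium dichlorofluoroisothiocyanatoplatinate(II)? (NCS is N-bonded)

Ligands: 2 chloro (Cl, -1), 1 isothiocyanato (NCS, -1), 1 fluoro (F, -1). Ligand charge sum = -4.
With Pt in oxidation state +2, the complex ion is [Pt...]^2−.
Charge balance with lithium (+1) requires 1 complex ion per 2 lithium.

Li2[PtCl2F(NCS)]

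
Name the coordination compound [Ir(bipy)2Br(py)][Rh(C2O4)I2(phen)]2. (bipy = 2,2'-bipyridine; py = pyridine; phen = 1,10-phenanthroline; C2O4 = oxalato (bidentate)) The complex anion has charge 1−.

Both ions are complex: the cation is named first with the plain metal name, the anion second with the -ate form; each ion's ligands are alphabetised independently.
The complex anion is given as 1−; its ligand charges sum to -4, so Rh = +3.
With 2 anions per cation, the cation must be 2×1 = 2+.
Cation: ligand charges sum to -1; for the ion to be 2+, Ir = +3.

bis(2,2'-bipyridine)bromo(pyridine)iridium(III) diiodooxalato(1,10-phenanthroline)rhodate(III)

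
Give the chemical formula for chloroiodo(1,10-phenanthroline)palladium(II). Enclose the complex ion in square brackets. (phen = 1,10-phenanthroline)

[PdClI(phen)]

Ligands: 1 chloro (Cl, -1), 1 1,10-phenanthroline (phen, neutral), 1 iodo (I, -1). Ligand charge sum = -2.
With Pd in oxidation state +2, the complex ion is [Pd...].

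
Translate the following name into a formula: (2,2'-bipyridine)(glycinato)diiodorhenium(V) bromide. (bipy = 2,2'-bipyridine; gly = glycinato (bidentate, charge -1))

Ligands: 1 2,2'-bipyridine (bipy, neutral), 2 iodo (I, -1), 1 glycinato (gly, -1). Ligand charge sum = -3.
With Re in oxidation state +5, the complex ion is [Re...]^2+.
Charge balance with bromide (-1) requires 1 complex ion per 2 bromide.

[Re(bipy)(gly)I2]Br2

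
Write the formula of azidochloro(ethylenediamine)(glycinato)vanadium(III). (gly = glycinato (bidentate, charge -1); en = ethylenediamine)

Ligands: 1 glycinato (gly, -1), 1 chloro (Cl, -1), 1 azido (N3, -1), 1 ethylenediamine (en, neutral). Ligand charge sum = -3.
With V in oxidation state +3, the complex ion is [V...].

[VCl(en)(gly)(N3)]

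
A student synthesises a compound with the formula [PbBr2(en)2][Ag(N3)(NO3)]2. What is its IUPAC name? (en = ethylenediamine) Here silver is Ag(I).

Both ions are complex: the cation is named first with the plain metal name, the anion second with the -ate form; each ion's ligands are alphabetised independently.
Ag is given as +1; the anion's ligand charges sum to -2, so the complex anion is 1−.
With 2 anions per cation, the cation must be 2×1 = 2+.
Cation: ligand charges sum to -2; for the ion to be 2+, Pb = +4.

dibromobis(ethylenediamine)lead(IV) azidonitratoargentate(I)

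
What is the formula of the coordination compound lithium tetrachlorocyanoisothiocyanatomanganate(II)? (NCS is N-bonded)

Ligands: 1 isothiocyanato (NCS, -1), 4 chloro (Cl, -1), 1 cyano (CN, -1). Ligand charge sum = -6.
Charge balance with lithium (+1) requires 1 complex ion per 4 lithium.

Li4[MnCl4(CN)(NCS)]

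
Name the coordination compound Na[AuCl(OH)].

The 1 sodium counter-ion carries a total charge of +1, so each complex ion is 1−.
Ligand charges: 1×hydroxo (-1 each), 1×chloro (-1 each); total -2. So Au + (-2) = 1−, giving Au = +1.
The complex ion is anionic, so gold takes the -ate form aurate(I).

sodium chlorohydroxoaurate(I)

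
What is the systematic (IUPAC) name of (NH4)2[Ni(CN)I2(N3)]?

ammonium azidocyanodiiodonickelate(II)

The 2 ammonium counter-ions carry a total charge of +2, so each complex ion is 2−.
Ligand charges: 2×iodo (-1 each), 1×azido (-1 each), 1×cyano (-1 each); total -4. So Ni + (-4) = 2−, giving Ni = +2.
Ligands are named alphabetically: azido before cyano before iodo.
The complex ion is anionic, so nickel takes the -ate form nickelate(II).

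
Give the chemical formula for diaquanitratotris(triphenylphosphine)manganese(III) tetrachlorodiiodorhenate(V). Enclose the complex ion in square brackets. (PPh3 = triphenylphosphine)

Cation [Mn…]: ligand charges -1, Mn(III) ⇒ ion charge 2+.
Anion [Re…]: ligand charges -6, Re(V) ⇒ ion charge 1−.
One 2+ cation requires 2 of the 1− anion.

[Mn(H2O)2(NO3)(PPh3)3][ReCl4I2]2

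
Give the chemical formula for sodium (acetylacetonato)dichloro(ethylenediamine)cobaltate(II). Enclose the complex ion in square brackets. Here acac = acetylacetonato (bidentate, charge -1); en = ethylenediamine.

Na[Co(acac)Cl2(en)]

Ligands: 2 chloro (Cl, -1), 1 acetylacetonato (acac, -1), 1 ethylenediamine (en, neutral). Ligand charge sum = -3.
With Co in oxidation state +2, the complex ion is [Co...]^1−.
Charge balance with sodium (+1) requires 1 complex ion per 1 sodium.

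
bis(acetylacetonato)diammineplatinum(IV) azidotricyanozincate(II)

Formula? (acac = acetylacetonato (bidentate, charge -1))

[Pt(acac)2(NH3)2][Zn(CN)3(N3)]

Cation [Pt…]: ligand charges -2, Pt(IV) ⇒ ion charge 2+.
Anion [Zn…]: ligand charges -4, Zn(II) ⇒ ion charge 2−.
One 2+ cation balances one 2− anion.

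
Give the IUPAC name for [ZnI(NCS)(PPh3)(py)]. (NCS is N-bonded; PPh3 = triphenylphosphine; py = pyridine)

iodoisothiocyanato(pyridine)(triphenylphosphine)zinc(II)

There is no counter-ion, so the complex is neutral overall.
Ligand charges: 1×isothiocyanato (-1 each), 1×triphenylphosphine (neutral), 1×iodo (-1 each), 1×pyridine (neutral); total -2. So Zn + (-2) = 0, giving Zn = +2.
Ligands are named alphabetically: iodo before isothiocyanato before pyridine before triphenylphosphine.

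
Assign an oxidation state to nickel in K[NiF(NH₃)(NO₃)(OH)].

1 potassium outside the brackets (+1 each) → the complex ion is 1−.
Ligand charges: 1×OH = -1; 1×F = -1; 1×NH3 neutral; 1×NO3 = -1; sum -3.
Ni + (-3) = 1− ⇒ Ni is +2.

+2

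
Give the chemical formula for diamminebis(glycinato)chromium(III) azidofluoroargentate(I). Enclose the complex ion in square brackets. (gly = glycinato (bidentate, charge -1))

Cation [Cr…]: ligand charges -2, Cr(III) ⇒ ion charge 1+.
Anion [Ag…]: ligand charges -2, Ag(I) ⇒ ion charge 1−.
One 1+ cation balances one 1− anion.

[Cr(gly)2(NH3)2][AgF(N3)]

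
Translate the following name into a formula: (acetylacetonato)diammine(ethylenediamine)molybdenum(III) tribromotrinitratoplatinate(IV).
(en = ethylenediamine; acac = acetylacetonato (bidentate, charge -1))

[Mo(acac)(en)(NH3)2][PtBr3(NO3)3]

Cation [Mo…]: ligand charges -1, Mo(III) ⇒ ion charge 2+.
Anion [Pt…]: ligand charges -6, Pt(IV) ⇒ ion charge 2−.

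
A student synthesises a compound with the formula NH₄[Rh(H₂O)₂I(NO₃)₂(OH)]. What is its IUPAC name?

The 1 ammonium counter-ion carries a total charge of +1, so each complex ion is 1−.
Ligand charges: 2×aqua (neutral), 1×hydroxo (-1 each), 2×nitrato (-1 each), 1×iodo (-1 each); total -4. So Rh + (-4) = 1−, giving Rh = +3.
The complex ion is anionic, so rhodium takes the -ate form rhodate(III).

ammonium diaquahydroxoiododinitratorhodate(III)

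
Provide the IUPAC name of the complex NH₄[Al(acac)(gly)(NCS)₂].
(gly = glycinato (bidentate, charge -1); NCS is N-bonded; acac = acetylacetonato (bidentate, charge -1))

ammonium (acetylacetonato)(glycinato)diisothiocyanatoaluminate(III)

The 1 ammonium counter-ion carries a total charge of +1, so each complex ion is 1−.
Ligand charges: 1×glycinato (-1 each), 2×isothiocyanato (-1 each), 1×acetylacetonato (-1 each); total -4. So Al + (-4) = 1−, giving Al = +3.
Ligands are named alphabetically: acetylacetonato before glycinato before isothiocyanato.
The complex ion is anionic, so aluminium takes the -ate form aluminate(III).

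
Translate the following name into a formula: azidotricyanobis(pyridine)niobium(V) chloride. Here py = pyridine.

Ligands: 2 pyridine (py, neutral), 1 azido (N3, -1), 3 cyano (CN, -1). Ligand charge sum = -4.
With Nb in oxidation state +5, the complex ion is [Nb...]^1+.
Charge balance with chloride (-1) requires 1 complex ion per 1 chloride.

[Nb(CN)3(N3)(py)2]Cl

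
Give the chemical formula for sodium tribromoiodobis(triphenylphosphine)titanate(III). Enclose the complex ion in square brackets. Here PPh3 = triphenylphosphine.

Ligands: 3 bromo (Br, -1), 1 iodo (I, -1), 2 triphenylphosphine (PPh3, neutral). Ligand charge sum = -4.
With Ti in oxidation state +3, the complex ion is [Ti...]^1−.
Charge balance with sodium (+1) requires 1 complex ion per 1 sodium.

Na[TiBr3I(PPh3)2]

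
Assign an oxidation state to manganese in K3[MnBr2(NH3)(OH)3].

3 potassium outside the brackets (+1 each) → the complex ion is 3−.
Ligand charges: 1×NH3 neutral; 3×OH = -3; 2×Br = -2; sum -5.
Mn + (-5) = 3− ⇒ Mn is +2.

+2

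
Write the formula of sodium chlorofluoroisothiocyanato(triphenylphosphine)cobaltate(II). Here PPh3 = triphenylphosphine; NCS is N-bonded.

Na[CoClF(NCS)(PPh3)]

Ligands: 1 triphenylphosphine (PPh3, neutral), 1 isothiocyanato (NCS, -1), 1 chloro (Cl, -1), 1 fluoro (F, -1). Ligand charge sum = -3.
With Co in oxidation state +2, the complex ion is [Co...]^1−.
Charge balance with sodium (+1) requires 1 complex ion per 1 sodium.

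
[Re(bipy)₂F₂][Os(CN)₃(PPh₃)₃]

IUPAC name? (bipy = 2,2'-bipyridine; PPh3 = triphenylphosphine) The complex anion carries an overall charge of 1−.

bis(2,2'-bipyridine)difluororhenium(III) tricyanotris(triphenylphosphine)osmate(II)

Both ions are complex: the cation is named first with the plain metal name, the anion second with the -ate form; each ion's ligands are alphabetised independently.
The complex anion is given as 1−; its ligand charges sum to -3, so Os = +2.
A 1:1 salt means the cation carries the equal and opposite charge, 1+.
Cation: ligand charges sum to -2; for the ion to be 1+, Re = +3.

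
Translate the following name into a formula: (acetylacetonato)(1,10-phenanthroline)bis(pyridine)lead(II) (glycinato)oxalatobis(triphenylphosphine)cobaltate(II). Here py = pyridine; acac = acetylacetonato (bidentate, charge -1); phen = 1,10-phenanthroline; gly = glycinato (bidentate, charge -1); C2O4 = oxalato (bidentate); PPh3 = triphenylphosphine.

Cation [Pb…]: ligand charges -1, Pb(II) ⇒ ion charge 1+.
Anion [Co…]: ligand charges -3, Co(II) ⇒ ion charge 1−.
One 1+ cation balances one 1− anion.

[Pb(acac)(phen)(py)2][Co(C2O4)(gly)(PPh3)2]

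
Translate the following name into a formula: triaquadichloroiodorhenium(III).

Ligands: 2 chloro (Cl, -1), 3 aqua (H2O, neutral), 1 iodo (I, -1). Ligand charge sum = -3.
With Re in oxidation state +3, the complex ion is [Re...].

[ReCl2(H2O)3I]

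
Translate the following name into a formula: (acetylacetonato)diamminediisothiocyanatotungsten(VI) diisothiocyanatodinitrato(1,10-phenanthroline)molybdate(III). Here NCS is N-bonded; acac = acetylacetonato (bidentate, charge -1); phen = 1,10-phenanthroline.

[W(acac)(NCS)2(NH3)2][Mo(NCS)2(NO3)2(phen)]3

Cation [W…]: ligand charges -3, W(VI) ⇒ ion charge 3+.
Anion [Mo…]: ligand charges -4, Mo(III) ⇒ ion charge 1−.
One 3+ cation requires 3 of the 1− anion.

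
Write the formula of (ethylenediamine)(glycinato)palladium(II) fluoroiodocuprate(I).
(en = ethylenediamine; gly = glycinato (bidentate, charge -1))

Cation [Pd…]: ligand charges -1, Pd(II) ⇒ ion charge 1+.
Anion [Cu…]: ligand charges -2, Cu(I) ⇒ ion charge 1−.

[Pd(en)(gly)][CuFI]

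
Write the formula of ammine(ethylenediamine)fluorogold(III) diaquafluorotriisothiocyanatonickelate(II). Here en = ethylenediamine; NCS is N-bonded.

[Au(en)F(NH3)][NiF(H2O)2(NCS)3]

Cation [Au…]: ligand charges -1, Au(III) ⇒ ion charge 2+.
Anion [Ni…]: ligand charges -4, Ni(II) ⇒ ion charge 2−.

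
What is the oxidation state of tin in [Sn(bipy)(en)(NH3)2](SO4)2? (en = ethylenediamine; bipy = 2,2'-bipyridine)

+4

2 sulfate outside the brackets (-2 each) → the complex ion is 4+.
Ligand charges: 2×NH3 neutral; 1×en neutral; 1×bipy neutral; sum 0.
Sn + (0) = 4+ ⇒ Sn is +4.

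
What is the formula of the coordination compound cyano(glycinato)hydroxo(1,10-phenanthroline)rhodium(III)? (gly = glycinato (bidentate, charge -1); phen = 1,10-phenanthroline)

Ligands: 1 glycinato (gly, -1), 1 1,10-phenanthroline (phen, neutral), 1 cyano (CN, -1), 1 hydroxo (OH, -1). Ligand charge sum = -3.
With Rh in oxidation state +3, the complex ion is [Rh...].

[Rh(CN)(gly)(OH)(phen)]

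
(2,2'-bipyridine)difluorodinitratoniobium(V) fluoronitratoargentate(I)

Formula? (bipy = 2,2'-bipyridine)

[Nb(bipy)F2(NO3)2][AgF(NO3)]

Cation [Nb…]: ligand charges -4, Nb(V) ⇒ ion charge 1+.
Anion [Ag…]: ligand charges -2, Ag(I) ⇒ ion charge 1−.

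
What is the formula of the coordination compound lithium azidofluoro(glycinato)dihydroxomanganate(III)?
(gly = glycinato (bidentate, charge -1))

Li2[MnF(gly)(N3)(OH)2]

Ligands: 1 glycinato (gly, -1), 2 hydroxo (OH, -1), 1 fluoro (F, -1), 1 azido (N3, -1). Ligand charge sum = -5.
With Mn in oxidation state +3, the complex ion is [Mn...]^2−.
Charge balance with lithium (+1) requires 1 complex ion per 2 lithium.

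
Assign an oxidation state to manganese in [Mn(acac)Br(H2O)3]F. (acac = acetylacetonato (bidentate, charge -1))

+3

1 fluoride outside the brackets (-1 each) → the complex ion is 1+.
Ligand charges: 1×Br = -1; 1×acac = -1; 3×H2O neutral; sum -2.
Mn + (-2) = 1+ ⇒ Mn is +3.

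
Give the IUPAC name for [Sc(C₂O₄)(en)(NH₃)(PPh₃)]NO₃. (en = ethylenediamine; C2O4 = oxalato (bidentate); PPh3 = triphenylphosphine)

ammine(ethylenediamine)oxalato(triphenylphosphine)scandium(III) nitrate

The 1 nitrate counter-ion carries a total charge of -1, so each complex ion is 1+.
Ligand charges: 1×ethylenediamine (neutral), 1×ammine (neutral), 1×oxalato (-2 each), 1×triphenylphosphine (neutral); total -2. So Sc + (-2) = 1+, giving Sc = +3.
Ligands are named alphabetically: ammine before ethylenediamine before oxalato before triphenylphosphine.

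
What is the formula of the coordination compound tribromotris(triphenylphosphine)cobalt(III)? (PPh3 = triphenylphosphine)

Ligands: 3 bromo (Br, -1), 3 triphenylphosphine (PPh3, neutral). Ligand charge sum = -3.
With Co in oxidation state +3, the complex ion is [Co...].

[CoBr3(PPh3)3]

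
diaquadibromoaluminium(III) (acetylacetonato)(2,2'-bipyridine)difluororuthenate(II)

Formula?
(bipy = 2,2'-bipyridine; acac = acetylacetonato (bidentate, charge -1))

Cation [Al…]: ligand charges -2, Al(III) ⇒ ion charge 1+.
Anion [Ru…]: ligand charges -3, Ru(II) ⇒ ion charge 1−.

[AlBr2(H2O)2][Ru(acac)(bipy)F2]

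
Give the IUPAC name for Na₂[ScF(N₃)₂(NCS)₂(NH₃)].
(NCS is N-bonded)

sodium amminediazidofluorodiisothiocyanatoscandate(III)

The 2 sodium counter-ions carry a total charge of +2, so each complex ion is 2−.
Ligand charges: 2×azido (-1 each), 2×isothiocyanato (-1 each), 1×fluoro (-1 each), 1×ammine (neutral); total -5. So Sc + (-5) = 2−, giving Sc = +3.
The complex ion is anionic, so scandium takes the -ate form scandate(III).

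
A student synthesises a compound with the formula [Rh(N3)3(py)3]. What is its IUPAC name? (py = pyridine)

triazidotris(pyridine)rhodium(III)

There is no counter-ion, so the complex is neutral overall.
Ligand charges: 3×azido (-1 each), 3×pyridine (neutral); total -3. So Rh + (-3) = 0, giving Rh = +3.
Ligands are named alphabetically: azido before pyridine.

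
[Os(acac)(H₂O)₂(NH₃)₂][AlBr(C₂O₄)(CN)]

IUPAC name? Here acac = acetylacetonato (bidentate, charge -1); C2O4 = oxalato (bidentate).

Both ions are complex: the cation is named first with the plain metal name, the anion second with the -ate form; each ion's ligands are alphabetised independently.
Aluminium is always +3 in its complexes; the anion's ligand charges sum to -4, so the complex anion is 1−.
A 1:1 salt means the cation carries the equal and opposite charge, 1+.
Cation: ligand charges sum to -1; for the ion to be 1+, Os = +2.

(acetylacetonato)diamminediaquaosmium(II) bromocyanooxalatoaluminate(III)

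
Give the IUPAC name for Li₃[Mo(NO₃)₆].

The 3 lithium counter-ions carry a total charge of +3, so each complex ion is 3−.
Ligand charges: 6×nitrato (-1 each); total -6. So Mo + (-6) = 3−, giving Mo = +3.
The complex ion is anionic, so molybdenum takes the -ate form molybdate(III).

lithium hexanitratomolybdate(III)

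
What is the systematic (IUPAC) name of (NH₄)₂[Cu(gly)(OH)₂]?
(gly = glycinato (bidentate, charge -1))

The 2 ammonium counter-ions carry a total charge of +2, so each complex ion is 2−.
Ligand charges: 2×hydroxo (-1 each), 1×glycinato (-1 each); total -3. So Cu + (-3) = 2−, giving Cu = +1.
Ligands are named alphabetically: glycinato before hydroxo.
The complex ion is anionic, so copper takes the -ate form cuprate(I).

ammonium (glycinato)dihydroxocuprate(I)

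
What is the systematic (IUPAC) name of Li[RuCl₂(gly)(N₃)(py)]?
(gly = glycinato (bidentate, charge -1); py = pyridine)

The 1 lithium counter-ion carries a total charge of +1, so each complex ion is 1−.
Ligand charges: 1×glycinato (-1 each), 1×pyridine (neutral), 2×chloro (-1 each), 1×azido (-1 each); total -4. So Ru + (-4) = 1−, giving Ru = +3.
Ligands are named alphabetically: azido before chloro before glycinato before pyridine.
The complex ion is anionic, so ruthenium takes the -ate form ruthenate(III).

lithium azidodichloro(glycinato)(pyridine)ruthenate(III)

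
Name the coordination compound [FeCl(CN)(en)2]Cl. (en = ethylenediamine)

chlorocyanobis(ethylenediamine)iron(III) chloride

The 1 chloride counter-ion carries a total charge of -1, so each complex ion is 1+.
Ligand charges: 2×ethylenediamine (neutral), 1×chloro (-1 each), 1×cyano (-1 each); total -2. So Fe + (-2) = 1+, giving Fe = +3.
Ligands are named alphabetically: chloro before cyano before ethylenediamine.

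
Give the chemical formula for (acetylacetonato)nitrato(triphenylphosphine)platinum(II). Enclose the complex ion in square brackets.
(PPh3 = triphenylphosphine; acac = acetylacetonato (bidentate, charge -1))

Ligands: 1 nitrato (NO3, -1), 1 triphenylphosphine (PPh3, neutral), 1 acetylacetonato (acac, -1). Ligand charge sum = -2.
With Pt in oxidation state +2, the complex ion is [Pt...].

[Pt(acac)(NO3)(PPh3)]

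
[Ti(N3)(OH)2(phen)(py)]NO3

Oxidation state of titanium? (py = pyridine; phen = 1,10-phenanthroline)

+4

1 nitrate outside the brackets (-1 each) → the complex ion is 1+.
Ligand charges: 1×py neutral; 1×phen neutral; 1×N3 = -1; 2×OH = -2; sum -3.
Ti + (-3) = 1+ ⇒ Ti is +4.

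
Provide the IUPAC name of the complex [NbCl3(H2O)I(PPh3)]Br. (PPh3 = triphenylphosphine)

aquatrichloroiodo(triphenylphosphine)niobium(V) bromide

The 1 bromide counter-ion carries a total charge of -1, so each complex ion is 1+.
Ligand charges: 3×chloro (-1 each), 1×triphenylphosphine (neutral), 1×aqua (neutral), 1×iodo (-1 each); total -4. So Nb + (-4) = 1+, giving Nb = +5.
Ligands are named alphabetically: aqua before chloro before iodo before triphenylphosphine.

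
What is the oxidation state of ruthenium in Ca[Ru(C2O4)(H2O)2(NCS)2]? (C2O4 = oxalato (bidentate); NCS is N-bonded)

+2

1 calcium outside the brackets (+2 each) → the complex ion is 2−.
Ligand charges: 1×C2O4 = -2; 2×H2O neutral; 2×NCS = -2; sum -4.
Ru + (-4) = 2− ⇒ Ru is +2.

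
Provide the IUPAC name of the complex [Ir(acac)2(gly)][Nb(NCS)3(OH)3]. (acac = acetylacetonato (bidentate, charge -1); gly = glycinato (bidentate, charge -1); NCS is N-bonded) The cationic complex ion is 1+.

The complex cation is given as 1+; its ligand charges sum to -3, so Ir = +4.
A 1:1 salt means the anion carries the equal and opposite charge, 1−.
Anion: ligand charges sum to -6; for the ion to be 1−, Nb = +5.

bis(acetylacetonato)(glycinato)iridium(IV) trihydroxotriisothiocyanatoniobate(V)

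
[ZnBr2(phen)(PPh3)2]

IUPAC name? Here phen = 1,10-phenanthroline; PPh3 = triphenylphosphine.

There is no counter-ion, so the complex is neutral overall.
Ligand charges: 2×bromo (-1 each), 1×1,10-phenanthroline (neutral), 2×triphenylphosphine (neutral); total -2. So Zn + (-2) = 0, giving Zn = +2.
Ligands are named alphabetically: bromo before phenanthroline before triphenylphosphine.

dibromo(1,10-phenanthroline)bis(triphenylphosphine)zinc(II)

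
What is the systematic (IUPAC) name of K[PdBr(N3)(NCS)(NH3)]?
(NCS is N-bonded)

potassium ammineazidobromoisothiocyanatopalladate(II)

The 1 potassium counter-ion carries a total charge of +1, so each complex ion is 1−.
Ligand charges: 1×isothiocyanato (-1 each), 1×ammine (neutral), 1×azido (-1 each), 1×bromo (-1 each); total -3. So Pd + (-3) = 1−, giving Pd = +2.
Ligands are named alphabetically: ammine before azido before bromo before isothiocyanato.
The complex ion is anionic, so palladium takes the -ate form palladate(II).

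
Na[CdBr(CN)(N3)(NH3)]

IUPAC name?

The 1 sodium counter-ion carries a total charge of +1, so each complex ion is 1−.
Ligand charges: 1×ammine (neutral), 1×azido (-1 each), 1×cyano (-1 each), 1×bromo (-1 each); total -3. So Cd + (-3) = 1−, giving Cd = +2.
The complex ion is anionic, so cadmium takes the -ate form cadmate(II).

sodium ammineazidobromocyanocadmate(II)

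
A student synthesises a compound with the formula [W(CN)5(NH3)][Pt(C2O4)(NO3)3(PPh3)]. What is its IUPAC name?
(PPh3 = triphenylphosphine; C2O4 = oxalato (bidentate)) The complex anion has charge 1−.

Both ions are complex: the cation is named first with the plain metal name, the anion second with the -ate form; each ion's ligands are alphabetised independently.
The complex anion is given as 1−; its ligand charges sum to -5, so Pt = +4.
A 1:1 salt means the cation carries the equal and opposite charge, 1+.
Cation: ligand charges sum to -5; for the ion to be 1+, W = +6.

amminepentacyanotungsten(VI) trinitratooxalato(triphenylphosphine)platinate(IV)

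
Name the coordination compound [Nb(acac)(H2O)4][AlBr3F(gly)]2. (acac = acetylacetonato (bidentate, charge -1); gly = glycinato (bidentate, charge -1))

Both ions are complex: the cation is named first with the plain metal name, the anion second with the -ate form; each ion's ligands are alphabetised independently.
Aluminium is always +3 in its complexes; the anion's ligand charges sum to -5, so the complex anion is 2−.
With 2 anions per cation, the cation must be 2×2 = 4+.
Cation: ligand charges sum to -1; for the ion to be 4+, Nb = +5.

(acetylacetonato)tetraaquaniobium(V) tribromofluoro(glycinato)aluminate(III)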